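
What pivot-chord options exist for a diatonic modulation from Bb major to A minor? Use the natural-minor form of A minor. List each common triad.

Dm, F

Triads in Bb major: Bb (I), Cm (ii), Dm (iii), Eb (IV), F (V), Gm (vi), Adim (vii°).
Triads in A minor (natural minor): Am (i), Bdim (ii°), C (III), Dm (iv), Em (v), F (VI), G (VII).
Shared triads with their functions: Dm (iii in Bb major, iv in A minor); F (V in Bb major, VI in A minor).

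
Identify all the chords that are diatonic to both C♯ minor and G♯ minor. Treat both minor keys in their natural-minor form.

C♯m, E, G♯m, B

Triads in C♯ minor (natural minor): C♯m (i), D♯dim (ii°), E (III), F♯m (iv), G♯m (v), A (VI), B (VII).
Triads in G♯ minor (natural minor): G♯m (i), A♯dim (ii°), B (III), C♯m (iv), D♯m (v), E (VI), F♯ (VII).
Shared triads with their functions: C♯m (i in C♯ minor, iv in G♯ minor); E (III in C♯ minor, VI in G♯ minor); G♯m (v in C♯ minor, i in G♯ minor); B (VII in C♯ minor, III in G♯ minor).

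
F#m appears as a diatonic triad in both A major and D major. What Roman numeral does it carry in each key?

The scale of A major is A B C# D E F# G#; F# is degree 6, and the triad built there (F#-A-C#) is minor, so it is vi.
The scale of D major is D E F# G A B C#; F# is degree 3, and the triad built there (F#-A-C#) is minor, so it is iii.

vi in A major; iii in D major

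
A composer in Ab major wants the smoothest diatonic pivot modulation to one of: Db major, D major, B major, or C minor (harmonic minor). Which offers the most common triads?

Triads of Ab major: Ab major (I), Bb minor (ii), C minor (iii), Db major (IV), Eb major (V), F minor (vi), G diminished (vii°).
Db major shares 4: Ab, Bbm, Db, Fm.
D major shares 0: none.
B major shares 0: none.
C minor (harmonic minor) shares 3: Ab, Cm, Fm.
The most common triads (4) are shared with Db major.

Db major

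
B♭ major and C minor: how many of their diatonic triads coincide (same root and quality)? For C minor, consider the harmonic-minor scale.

1

Diatonic triads of B♭ major: B♭ (I), Cm (ii), Dm (iii), E♭ (IV), F (V), Gm (vi), Adim (vii°).
Diatonic triads of C minor (harmonic minor): Cm (i), Ddim (ii°), E♭aug (III+), Fm (iv), G (V), A♭ (VI), Bdim (vii°).
Matching root and quality in both lists: Cm.
That gives 1 common triad.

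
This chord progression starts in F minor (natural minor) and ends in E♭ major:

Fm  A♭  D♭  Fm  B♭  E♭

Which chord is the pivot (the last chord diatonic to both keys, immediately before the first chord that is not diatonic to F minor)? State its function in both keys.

Chords diatonic to F minor: Fm, Gdim, A♭, B♭m, Cm, D♭, E♭.
Reading the progression, the first chord not in that set is B♭, so the modulation leaves F minor there.
The chord immediately before B♭ is Fm, which is diatonic to both keys: i in F minor and ii in E♭ major.

Fm — i in F minor, ii in E♭ major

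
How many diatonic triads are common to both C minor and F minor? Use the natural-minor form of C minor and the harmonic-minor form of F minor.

1

Diatonic triads of C minor (natural minor): C minor (i), D diminished (ii°), Eb major (III), F minor (iv), G minor (v), Ab major (VI), Bb major (VII).
Diatonic triads of F minor (harmonic minor): F minor (i), G diminished (ii°), Ab augmented (III+), Bb minor (iv), C major (V), Db major (VI), E diminished (vii°).
Matching root and quality in both lists: F minor.
That gives 1 common triad.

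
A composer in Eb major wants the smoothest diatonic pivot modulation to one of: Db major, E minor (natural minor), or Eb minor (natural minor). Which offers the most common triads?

Triads of Eb major: Eb (I), Fm (ii), Gm (iii), Ab (IV), Bb (V), Cm (vi), Ddim (vii°).
Db major shares 2: Fm, Ab.
E minor (natural minor) shares 0: none.
Eb minor (natural minor) shares 0: none.
The most common triads (2) are shared with Db major.

Db major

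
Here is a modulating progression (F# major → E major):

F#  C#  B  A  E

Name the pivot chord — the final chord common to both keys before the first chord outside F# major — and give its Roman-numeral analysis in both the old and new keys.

Chords diatonic to F# major: F#, G#m, A#m, B, C#, D#m, E#dim.
Reading the progression, the first chord not in that set is A, so the modulation leaves F# major there.
The chord immediately before A is B, which is diatonic to both keys: IV in F# major and V in E major.

B — IV in F# major, V in E major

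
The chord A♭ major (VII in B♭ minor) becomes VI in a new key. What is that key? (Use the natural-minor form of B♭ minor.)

The numeral VI denotes a major triad on scale degree 6. With A♭ on degree 6, the tonic of the new key is C.
Degree 6 carries a major triad in minor keys, so the destination is C minor.
Check: the diatonic triads of C minor (natural minor) are Cm (i), Ddim (ii°), E♭ (III), Fm (iv), Gm (v), A♭ (VI), B♭ (VII) — A♭ major is indeed VI.

C minor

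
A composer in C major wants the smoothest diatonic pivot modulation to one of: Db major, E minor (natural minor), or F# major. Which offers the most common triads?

Triads of C major: C (I), Dm (ii), Em (iii), F (IV), G (V), Am (vi), Bdim (vii°).
Db major shares 0: none.
E minor (natural minor) shares 4: C, Em, G, Am.
F# major shares 0: none.
The most common triads (4) are shared with E minor.

E minor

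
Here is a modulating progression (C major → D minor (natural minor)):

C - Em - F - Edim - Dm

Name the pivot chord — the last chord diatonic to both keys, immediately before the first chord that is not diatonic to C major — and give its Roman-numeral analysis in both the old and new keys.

Chords diatonic to C major: C, Dm, Em, F, G, Am, Bdim.
Reading the progression, the first chord not in that set is Edim, so the modulation leaves C major there.
The chord immediately before Edim is F, which is diatonic to both keys: IV in C major and III in D minor.

F — IV in C major, III in D minor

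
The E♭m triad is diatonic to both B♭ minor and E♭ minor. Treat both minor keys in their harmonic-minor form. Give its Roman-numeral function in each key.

iv in B♭ minor; i in E♭ minor

The scale of B♭ minor (harmonic minor) is B♭ C D♭ E♭ F G♭ A; E♭ is degree 4, and the triad built there (E♭-G♭-B♭) is minor, so it is iv.
The scale of E♭ minor (harmonic minor) is E♭ F G♭ A♭ B♭ C♭ D; E♭ is degree 1, and the triad built there (E♭-G♭-B♭) is minor, so it is i.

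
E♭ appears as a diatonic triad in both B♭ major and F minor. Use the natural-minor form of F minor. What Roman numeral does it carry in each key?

IV in B♭ major; VII in F minor

The scale of B♭ major is B♭ C D E♭ F G A; E♭ is degree 4, and the triad built there (E♭-G-B♭) is major, so it is IV.
The scale of F minor (natural minor) is F G A♭ B♭ C D♭ E♭; E♭ is degree 7, and the triad built there (E♭-G-B♭) is major, so it is VII.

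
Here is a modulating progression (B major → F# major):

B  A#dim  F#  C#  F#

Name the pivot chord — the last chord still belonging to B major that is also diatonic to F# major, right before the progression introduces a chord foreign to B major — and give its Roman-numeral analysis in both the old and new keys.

Chords diatonic to B major: B, C#m, D#m, E, F#, G#m, A#dim.
Reading the progression, the first chord not in that set is C#, so the modulation leaves B major there.
The chord immediately before C# is F#, which is diatonic to both keys: V in B major and I in F# major.

F# — V in B major, I in F# major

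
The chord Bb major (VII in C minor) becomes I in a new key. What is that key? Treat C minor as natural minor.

Bb major

The numeral I denotes a major triad on scale degree 1. With Bb on degree 1, the tonic of the new key is Bb.
Degree 1 carries a major triad in major keys, so the destination is Bb major.
Check: the diatonic triads of Bb major are Bb (I), Cm (ii), Dm (iii), Eb (IV), F (V), Gm (vi), Adim (vii°) — Bb major is indeed I.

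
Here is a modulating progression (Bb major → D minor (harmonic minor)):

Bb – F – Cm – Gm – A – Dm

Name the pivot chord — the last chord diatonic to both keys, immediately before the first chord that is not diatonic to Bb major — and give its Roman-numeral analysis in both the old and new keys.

Gm — vi in Bb major, iv in D minor

Chords diatonic to Bb major: Bb, Cm, Dm, Eb, F, Gm, Adim.
Reading the progression, the first chord not in that set is A, so the modulation leaves Bb major there.
The chord immediately before A is Gm, which is diatonic to both keys: vi in Bb major and iv in D minor.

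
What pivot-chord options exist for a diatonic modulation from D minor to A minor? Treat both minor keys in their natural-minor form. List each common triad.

Triads in D minor (natural minor): D minor (i), E diminished (ii°), F major (III), G minor (iv), A minor (v), Bb major (VI), C major (VII).
Triads in A minor (natural minor): A minor (i), B diminished (ii°), C major (III), D minor (iv), E minor (v), F major (VI), G major (VII).
Shared triads with their functions: D minor (i in D minor, iv in A minor); F major (III in D minor, VI in A minor); A minor (v in D minor, i in A minor); C major (VII in D minor, III in A minor).

Dm, F, Am, C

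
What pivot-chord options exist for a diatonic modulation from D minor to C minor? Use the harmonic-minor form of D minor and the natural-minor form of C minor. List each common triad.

Triads in D minor (harmonic minor): Dm (i), Edim (ii°), Faug (III+), Gm (iv), A (V), Bb (VI), C#dim (vii°).
Triads in C minor (natural minor): Cm (i), Ddim (ii°), Eb (III), Fm (iv), Gm (v), Ab (VI), Bb (VII).
Shared triads with their functions: Gm (iv in D minor, v in C minor); Bb (VI in D minor, VII in C minor).

Gm, Bb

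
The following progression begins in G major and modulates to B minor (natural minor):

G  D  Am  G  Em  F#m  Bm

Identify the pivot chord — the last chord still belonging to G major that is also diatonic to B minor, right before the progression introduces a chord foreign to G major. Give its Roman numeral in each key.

Chords diatonic to G major: G, Am, Bm, C, D, Em, F#dim.
Reading the progression, the first chord not in that set is F#m, so the modulation leaves G major there.
The chord immediately before F#m is Em, which is diatonic to both keys: vi in G major and iv in B minor.

Em — vi in G major, iv in B minor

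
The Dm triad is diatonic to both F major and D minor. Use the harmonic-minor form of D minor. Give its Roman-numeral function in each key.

vi in F major; i in D minor

The scale of F major is F G A Bb C D E; D is degree 6, and the triad built there (D-F-A) is minor, so it is vi.
The scale of D minor (harmonic minor) is D E F G A Bb C#; D is degree 1, and the triad built there (D-F-A) is minor, so it is i.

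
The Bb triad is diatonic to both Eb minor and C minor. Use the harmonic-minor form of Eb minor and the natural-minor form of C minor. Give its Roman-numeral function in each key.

The scale of Eb minor (harmonic minor) is Eb F Gb Ab Bb Cb D; Bb is degree 5, and the triad built there (Bb-D-F) is major, so it is V.
The scale of C minor (natural minor) is C D Eb F G Ab Bb; Bb is degree 7, and the triad built there (Bb-D-F) is major, so it is VII.

V in Eb minor; VII in C minor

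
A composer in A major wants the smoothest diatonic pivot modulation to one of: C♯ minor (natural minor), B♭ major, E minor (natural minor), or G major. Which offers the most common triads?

C♯ minor

Triads of A major: A major (I), B minor (ii), C♯ minor (iii), D major (IV), E major (V), F♯ minor (vi), G♯ diminished (vii°).
C♯ minor (natural minor) shares 4: A, C♯m, E, F♯m.
B♭ major shares 0: none.
E minor (natural minor) shares 2: Bm, D.
G major shares 2: Bm, D.
The most common triads (4) are shared with C♯ minor.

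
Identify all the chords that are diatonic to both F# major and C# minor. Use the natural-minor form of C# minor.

Triads in F# major: F# (I), G#m (ii), A#m (iii), B (IV), C# (V), D#m (vi), E#dim (vii°).
Triads in C# minor (natural minor): C#m (i), D#dim (ii°), E (III), F#m (iv), G#m (v), A (VI), B (VII).
Shared triads with their functions: G#m (ii in F# major, v in C# minor); B (IV in F# major, VII in C# minor).

G#m, B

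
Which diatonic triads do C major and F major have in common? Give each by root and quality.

Triads in C major: C major (I), D minor (ii), E minor (iii), F major (IV), G major (V), A minor (vi), B diminished (vii°).
Triads in F major: F major (I), G minor (ii), A minor (iii), Bb major (IV), C major (V), D minor (vi), E diminished (vii°).
Shared triads with their functions: C major (I in C major, V in F major); D minor (ii in C major, vi in F major); F major (IV in C major, I in F major); A minor (vi in C major, iii in F major).

C, Dm, F, Am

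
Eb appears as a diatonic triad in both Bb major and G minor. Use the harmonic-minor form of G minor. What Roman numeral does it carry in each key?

The scale of Bb major is Bb C D Eb F G A; Eb is degree 4, and the triad built there (Eb-G-Bb) is major, so it is IV.
The scale of G minor (harmonic minor) is G A Bb C D Eb F#; Eb is degree 6, and the triad built there (Eb-G-Bb) is major, so it is VI.

IV in Bb major; VI in G minor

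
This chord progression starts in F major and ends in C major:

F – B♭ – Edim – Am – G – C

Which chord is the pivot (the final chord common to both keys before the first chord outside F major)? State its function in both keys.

Am — iii in F major, vi in C major

Chords diatonic to F major: F, Gm, Am, B♭, C, Dm, Edim.
Reading the progression, the first chord not in that set is G, so the modulation leaves F major there.
The chord immediately before G is Am, which is diatonic to both keys: iii in F major and vi in C major.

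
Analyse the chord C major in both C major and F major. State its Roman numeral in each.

The scale of C major is C D E F G A B; C is degree 1, and the triad built there (C-E-G) is major, so it is I.
The scale of F major is F G A Bb C D E; C is degree 5, and the triad built there (C-E-G) is major, so it is V.

I in C major; V in F major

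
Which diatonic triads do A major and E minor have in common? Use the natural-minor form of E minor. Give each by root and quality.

Bm, D

Triads in A major: A major (I), B minor (ii), C# minor (iii), D major (IV), E major (V), F# minor (vi), G# diminished (vii°).
Triads in E minor (natural minor): E minor (i), F# diminished (ii°), G major (III), A minor (iv), B minor (v), C major (VI), D major (VII).
Shared triads with their functions: B minor (ii in A major, v in E minor); D major (IV in A major, VII in E minor).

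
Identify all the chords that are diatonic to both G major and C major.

Triads in G major: G (I), Am (ii), Bm (iii), C (IV), D (V), Em (vi), F♯dim (vii°).
Triads in C major: C (I), Dm (ii), Em (iii), F (IV), G (V), Am (vi), Bdim (vii°).
Shared triads with their functions: G (I in G major, V in C major); Am (ii in G major, vi in C major); C (IV in G major, I in C major); Em (vi in G major, iii in C major).

G, Am, C, Em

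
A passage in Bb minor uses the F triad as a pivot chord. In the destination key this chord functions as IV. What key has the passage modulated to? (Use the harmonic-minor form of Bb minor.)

C major

The numeral IV denotes a major triad on scale degree 4. With F on degree 4, the tonic of the new key is C.
Degree 4 carries a major triad in major keys, so the destination is C major.
Check: the diatonic triads of C major are C (I), Dm (ii), Em (iii), F (IV), G (V), Am (vi), Bdim (vii°) — F is indeed IV.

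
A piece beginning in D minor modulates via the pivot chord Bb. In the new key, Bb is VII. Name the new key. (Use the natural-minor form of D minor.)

C minor

The numeral VII denotes a major triad on scale degree 7. With Bb on degree 7, the tonic of the new key is C.
Degree 7 carries a major triad in natural-minor keys, so the destination is C minor.
Check: the diatonic triads of C minor (natural minor) are Cm (i), Ddim (ii°), Eb (III), Fm (iv), Gm (v), Ab (VI), Bb (VII) — Bb is indeed VII.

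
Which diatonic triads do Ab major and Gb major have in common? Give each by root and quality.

Bbm, Db

Triads in Ab major: Ab (I), Bbm (ii), Cm (iii), Db (IV), Eb (V), Fm (vi), Gdim (vii°).
Triads in Gb major: Gb (I), Abm (ii), Bbm (iii), Cb (IV), Db (V), Ebm (vi), Fdim (vii°).
Shared triads with their functions: Bbm (ii in Ab major, iii in Gb major); Db (IV in Ab major, V in Gb major).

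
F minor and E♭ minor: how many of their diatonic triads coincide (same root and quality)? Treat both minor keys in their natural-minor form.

Diatonic triads of F minor (natural minor): Fm (i), Gdim (ii°), A♭ (III), B♭m (iv), Cm (v), D♭ (VI), E♭ (VII).
Diatonic triads of E♭ minor (natural minor): E♭m (i), Fdim (ii°), G♭ (III), A♭m (iv), B♭m (v), C♭ (VI), D♭ (VII).
Matching root and quality in both lists: B♭m, D♭.
That gives 2 common triads.

2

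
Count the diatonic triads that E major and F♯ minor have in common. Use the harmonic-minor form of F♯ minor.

1

Diatonic triads of E major: E (I), F♯m (ii), G♯m (iii), A (IV), B (V), C♯m (vi), D♯dim (vii°).
Diatonic triads of F♯ minor (harmonic minor): F♯m (i), G♯dim (ii°), Aaug (III+), Bm (iv), C♯ (V), D (VI), E♯dim (vii°).
Matching root and quality in both lists: F♯m.
That gives 1 common triad.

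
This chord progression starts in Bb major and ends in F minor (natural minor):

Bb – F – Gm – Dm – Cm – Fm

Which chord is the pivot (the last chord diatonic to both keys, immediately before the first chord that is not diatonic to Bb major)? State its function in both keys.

Cm — ii in Bb major, v in F minor

Chords diatonic to Bb major: Bb, Cm, Dm, Eb, F, Gm, Adim.
Reading the progression, the first chord not in that set is Fm, so the modulation leaves Bb major there.
The chord immediately before Fm is Cm, which is diatonic to both keys: ii in Bb major and v in F minor.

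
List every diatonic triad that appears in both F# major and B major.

Triads in F# major: F# (I), G#m (ii), A#m (iii), B (IV), C# (V), D#m (vi), E#dim (vii°).
Triads in B major: B (I), C#m (ii), D#m (iii), E (IV), F# (V), G#m (vi), A#dim (vii°).
Shared triads with their functions: F# (I in F# major, V in B major); G#m (ii in F# major, vi in B major); B (IV in F# major, I in B major); D#m (vi in F# major, iii in B major).

F#, G#m, B, D#m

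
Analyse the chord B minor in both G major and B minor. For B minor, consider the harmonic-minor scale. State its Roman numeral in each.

The scale of G major is G A B C D E F♯; B is degree 3, and the triad built there (B-D-F♯) is minor, so it is iii.
The scale of B minor (harmonic minor) is B C♯ D E F♯ G A♯; B is degree 1, and the triad built there (B-D-F♯) is minor, so it is i.

iii in G major; i in B minor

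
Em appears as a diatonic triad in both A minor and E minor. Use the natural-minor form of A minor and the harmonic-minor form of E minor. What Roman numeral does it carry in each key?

v in A minor; i in E minor

The scale of A minor (natural minor) is A B C D E F G; E is degree 5, and the triad built there (E-G-B) is minor, so it is v.
The scale of E minor (harmonic minor) is E F# G A B C D#; E is degree 1, and the triad built there (E-G-B) is minor, so it is i.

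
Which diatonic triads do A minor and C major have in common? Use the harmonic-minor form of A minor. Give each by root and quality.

Am, Bdim, Dm, F

Triads in A minor (harmonic minor): Am (i), Bdim (ii°), Caug (III+), Dm (iv), E (V), F (VI), G#dim (vii°).
Triads in C major: C (I), Dm (ii), Em (iii), F (IV), G (V), Am (vi), Bdim (vii°).
Shared triads with their functions: Am (i in A minor, vi in C major); Bdim (ii° in A minor, vii° in C major); Dm (iv in A minor, ii in C major); F (VI in A minor, IV in C major).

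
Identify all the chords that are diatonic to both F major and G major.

Am, C

Triads in F major: F (I), Gm (ii), Am (iii), Bb (IV), C (V), Dm (vi), Edim (vii°).
Triads in G major: G (I), Am (ii), Bm (iii), C (IV), D (V), Em (vi), F#dim (vii°).
Shared triads with their functions: Am (iii in F major, ii in G major); C (V in F major, IV in G major).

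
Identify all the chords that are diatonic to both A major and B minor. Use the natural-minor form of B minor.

A, Bm, D, F♯m

Triads in A major: A major (I), B minor (ii), C♯ minor (iii), D major (IV), E major (V), F♯ minor (vi), G♯ diminished (vii°).
Triads in B minor (natural minor): B minor (i), C♯ diminished (ii°), D major (III), E minor (iv), F♯ minor (v), G major (VI), A major (VII).
Shared triads with their functions: A major (I in A major, VII in B minor); B minor (ii in A major, i in B minor); D major (IV in A major, III in B minor); F♯ minor (vi in A major, v in B minor).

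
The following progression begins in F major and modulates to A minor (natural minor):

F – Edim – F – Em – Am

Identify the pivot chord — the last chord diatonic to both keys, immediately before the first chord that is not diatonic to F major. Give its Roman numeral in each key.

F — I in F major, VI in A minor

Chords diatonic to F major: F, Gm, Am, B♭, C, Dm, Edim.
Reading the progression, the first chord not in that set is Em, so the modulation leaves F major there.
The chord immediately before Em is F, which is diatonic to both keys: I in F major and VI in A minor.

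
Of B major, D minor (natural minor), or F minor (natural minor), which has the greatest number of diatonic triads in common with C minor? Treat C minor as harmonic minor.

Triads of C minor (harmonic minor): Cm (i), Ddim (ii°), Ebaug (III+), Fm (iv), G (V), Ab (VI), Bdim (vii°).
B major shares 0: none.
D minor (natural minor) shares 0: none.
F minor (natural minor) shares 3: Cm, Fm, Ab.
The most common triads (3) are shared with F minor.

F minor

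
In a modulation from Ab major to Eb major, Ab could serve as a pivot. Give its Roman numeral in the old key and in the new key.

The scale of Ab major is Ab Bb C Db Eb F G; Ab is degree 1, and the triad built there (Ab-C-Eb) is major, so it is I.
The scale of Eb major is Eb F G Ab Bb C D; Ab is degree 4, and the triad built there (Ab-C-Eb) is major, so it is IV.

I in Ab major; IV in Eb major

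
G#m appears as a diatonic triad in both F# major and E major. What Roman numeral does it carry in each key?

ii in F# major; iii in E major

The scale of F# major is F# G# A# B C# D# E#; G# is degree 2, and the triad built there (G#-B-D#) is minor, so it is ii.
The scale of E major is E F# G# A B C# D#; G# is degree 3, and the triad built there (G#-B-D#) is minor, so it is iii.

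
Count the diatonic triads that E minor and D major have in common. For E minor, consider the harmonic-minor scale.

1

Diatonic triads of E minor (harmonic minor): Em (i), F#dim (ii°), Gaug (III+), Am (iv), B (V), C (VI), D#dim (vii°).
Diatonic triads of D major: D (I), Em (ii), F#m (iii), G (IV), A (V), Bm (vi), C#dim (vii°).
Matching root and quality in both lists: Em.
That gives 1 common triad.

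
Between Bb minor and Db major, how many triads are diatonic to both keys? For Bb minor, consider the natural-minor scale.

Diatonic triads of Bb minor (natural minor): Bbm (i), Cdim (ii°), Db (III), Ebm (iv), Fm (v), Gb (VI), Ab (VII).
Diatonic triads of Db major: Db (I), Ebm (ii), Fm (iii), Gb (IV), Ab (V), Bbm (vi), Cdim (vii°).
Matching root and quality in both lists: Bbm, Cdim, Db, Ebm, Fm, Gb, Ab.
That gives 7 common triads.

7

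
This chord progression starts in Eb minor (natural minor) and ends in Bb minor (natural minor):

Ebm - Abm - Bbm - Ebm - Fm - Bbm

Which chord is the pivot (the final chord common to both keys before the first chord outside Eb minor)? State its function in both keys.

Ebm — i in Eb minor, iv in Bb minor

Chords diatonic to Eb minor: Ebm, Fdim, Gb, Abm, Bbm, Cb, Db.
Reading the progression, the first chord not in that set is Fm, so the modulation leaves Eb minor there.
The chord immediately before Fm is Ebm, which is diatonic to both keys: i in Eb minor and iv in Bb minor.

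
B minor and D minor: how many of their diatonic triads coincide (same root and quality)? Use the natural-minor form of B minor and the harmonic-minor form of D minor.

Diatonic triads of B minor (natural minor): Bm (i), C♯dim (ii°), D (III), Em (iv), F♯m (v), G (VI), A (VII).
Diatonic triads of D minor (harmonic minor): Dm (i), Edim (ii°), Faug (III+), Gm (iv), A (V), B♭ (VI), C♯dim (vii°).
Matching root and quality in both lists: C♯dim, A.
That gives 2 common triads.

2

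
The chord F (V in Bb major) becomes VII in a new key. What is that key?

The numeral VII denotes a major triad on scale degree 7. With F on degree 7, the tonic of the new key is G.
Degree 7 carries a major triad in natural-minor keys, so the destination is G minor.
Check: the diatonic triads of G minor (natural minor) are Gm (i), Adim (ii°), Bb (III), Cm (iv), Dm (v), Eb (VI), F (VII) — F is indeed VII.

G minor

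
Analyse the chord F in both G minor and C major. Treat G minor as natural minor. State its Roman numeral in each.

The scale of G minor (natural minor) is G A Bb C D Eb F; F is degree 7, and the triad built there (F-A-C) is major, so it is VII.
The scale of C major is C D E F G A B; F is degree 4, and the triad built there (F-A-C) is major, so it is IV.

VII in G minor; IV in C major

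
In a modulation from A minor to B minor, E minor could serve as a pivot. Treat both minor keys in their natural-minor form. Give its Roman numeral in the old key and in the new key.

The scale of A minor (natural minor) is A B C D E F G; E is degree 5, and the triad built there (E-G-B) is minor, so it is v.
The scale of B minor (natural minor) is B C# D E F# G A; E is degree 4, and the triad built there (E-G-B) is minor, so it is iv.

v in A minor; iv in B minor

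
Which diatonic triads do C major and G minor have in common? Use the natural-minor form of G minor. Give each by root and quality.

Dm, F

Triads in C major: C (I), Dm (ii), Em (iii), F (IV), G (V), Am (vi), Bdim (vii°).
Triads in G minor (natural minor): Gm (i), Adim (ii°), Bb (III), Cm (iv), Dm (v), Eb (VI), F (VII).
Shared triads with their functions: Dm (ii in C major, v in G minor); F (IV in C major, VII in G minor).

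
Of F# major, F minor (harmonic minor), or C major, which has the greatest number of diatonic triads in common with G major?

Triads of G major: G (I), Am (ii), Bm (iii), C (IV), D (V), Em (vi), F#dim (vii°).
F# major shares 0: none.
F minor (harmonic minor) shares 1: C.
C major shares 4: G, Am, C, Em.
The most common triads (4) are shared with C major.

C major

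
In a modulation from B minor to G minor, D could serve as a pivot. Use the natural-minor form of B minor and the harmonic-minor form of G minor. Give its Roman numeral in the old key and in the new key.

The scale of B minor (natural minor) is B C# D E F# G A; D is degree 3, and the triad built there (D-F#-A) is major, so it is III.
The scale of G minor (harmonic minor) is G A Bb C D Eb F#; D is degree 5, and the triad built there (D-F#-A) is major, so it is V.

III in B minor; V in G minor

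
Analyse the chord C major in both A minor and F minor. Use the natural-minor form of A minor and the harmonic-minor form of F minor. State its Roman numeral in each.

III in A minor; V in F minor

The scale of A minor (natural minor) is A B C D E F G; C is degree 3, and the triad built there (C-E-G) is major, so it is III.
The scale of F minor (harmonic minor) is F G Ab Bb C Db E; C is degree 5, and the triad built there (C-E-G) is major, so it is V.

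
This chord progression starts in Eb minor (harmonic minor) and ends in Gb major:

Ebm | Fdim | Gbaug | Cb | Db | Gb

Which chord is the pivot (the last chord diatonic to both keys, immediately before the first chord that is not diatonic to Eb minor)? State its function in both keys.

Cb — VI in Eb minor, IV in Gb major

Chords diatonic to Eb minor: Ebm, Fdim, Gbaug, Abm, Bb, Cb, Ddim.
Reading the progression, the first chord not in that set is Db, so the modulation leaves Eb minor there.
The chord immediately before Db is Cb, which is diatonic to both keys: VI in Eb minor and IV in Gb major.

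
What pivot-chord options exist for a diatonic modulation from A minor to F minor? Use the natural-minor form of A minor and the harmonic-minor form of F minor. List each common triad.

C

Triads in A minor (natural minor): Am (i), Bdim (ii°), C (III), Dm (iv), Em (v), F (VI), G (VII).
Triads in F minor (harmonic minor): Fm (i), Gdim (ii°), A♭aug (III+), B♭m (iv), C (V), D♭ (VI), Edim (vii°).
Shared triads with their functions: C (III in A minor, V in F minor).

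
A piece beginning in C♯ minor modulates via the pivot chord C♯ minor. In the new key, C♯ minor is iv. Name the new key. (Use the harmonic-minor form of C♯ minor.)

The numeral iv denotes a minor triad on scale degree 4. With C♯ on degree 4, the tonic of the new key is G♯.
Degree 4 carries a minor triad in minor keys, so the destination is G♯ minor.
Check: the diatonic triads of G♯ minor (natural minor) are G♯m (i), A♯dim (ii°), B (III), C♯m (iv), D♯m (v), E (VI), F♯ (VII) — C♯ minor is indeed iv.

G♯ minor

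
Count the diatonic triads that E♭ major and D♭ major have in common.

2

Diatonic triads of E♭ major: E♭ major (I), F minor (ii), G minor (iii), A♭ major (IV), B♭ major (V), C minor (vi), D diminished (vii°).
Diatonic triads of D♭ major: D♭ major (I), E♭ minor (ii), F minor (iii), G♭ major (IV), A♭ major (V), B♭ minor (vi), C diminished (vii°).
Matching root and quality in both lists: F minor, A♭ major.
That gives 2 common triads.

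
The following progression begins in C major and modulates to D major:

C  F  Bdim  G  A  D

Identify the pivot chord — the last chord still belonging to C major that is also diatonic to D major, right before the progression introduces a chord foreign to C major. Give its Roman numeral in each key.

Chords diatonic to C major: C, Dm, Em, F, G, Am, Bdim.
Reading the progression, the first chord not in that set is A, so the modulation leaves C major there.
The chord immediately before A is G, which is diatonic to both keys: V in C major and IV in D major.

G — V in C major, IV in D major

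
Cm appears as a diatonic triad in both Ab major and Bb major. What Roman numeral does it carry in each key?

The scale of Ab major is Ab Bb C Db Eb F G; C is degree 3, and the triad built there (C-Eb-G) is minor, so it is iii.
The scale of Bb major is Bb C D Eb F G A; C is degree 2, and the triad built there (C-Eb-G) is minor, so it is ii.

iii in Ab major; ii in Bb major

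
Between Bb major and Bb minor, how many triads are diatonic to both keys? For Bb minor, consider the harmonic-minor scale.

2

Diatonic triads of Bb major: Bb major (I), C minor (ii), D minor (iii), Eb major (IV), F major (V), G minor (vi), A diminished (vii°).
Diatonic triads of Bb minor (harmonic minor): Bb minor (i), C diminished (ii°), Db augmented (III+), Eb minor (iv), F major (V), Gb major (VI), A diminished (vii°).
Matching root and quality in both lists: F major, A diminished.
That gives 2 common triads.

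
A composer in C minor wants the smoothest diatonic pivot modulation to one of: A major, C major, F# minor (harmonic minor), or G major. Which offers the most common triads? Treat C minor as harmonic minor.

Triads of C minor (harmonic minor): C minor (i), D diminished (ii°), Eb augmented (III+), F minor (iv), G major (V), Ab major (VI), B diminished (vii°).
A major shares 0: none.
C major shares 2: G, Bdim.
F# minor (harmonic minor) shares 0: none.
G major shares 1: G.
The most common triads (2) are shared with C major.

C major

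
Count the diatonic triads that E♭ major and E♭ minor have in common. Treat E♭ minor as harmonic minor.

Diatonic triads of E♭ major: E♭ (I), Fm (ii), Gm (iii), A♭ (IV), B♭ (V), Cm (vi), Ddim (vii°).
Diatonic triads of E♭ minor (harmonic minor): E♭m (i), Fdim (ii°), G♭aug (III+), A♭m (iv), B♭ (V), C♭ (VI), Ddim (vii°).
Matching root and quality in both lists: B♭, Ddim.
That gives 2 common triads.

2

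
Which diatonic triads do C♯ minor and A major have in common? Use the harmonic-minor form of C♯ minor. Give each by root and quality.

C♯m, F♯m, A

Triads in C♯ minor (harmonic minor): C♯m (i), D♯dim (ii°), Eaug (III+), F♯m (iv), G♯ (V), A (VI), B♯dim (vii°).
Triads in A major: A (I), Bm (ii), C♯m (iii), D (IV), E (V), F♯m (vi), G♯dim (vii°).
Shared triads with their functions: C♯m (i in C♯ minor, iii in A major); F♯m (iv in C♯ minor, vi in A major); A (VI in C♯ minor, I in A major).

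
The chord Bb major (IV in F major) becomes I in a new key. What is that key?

The numeral I denotes a major triad on scale degree 1. With Bb on degree 1, the tonic of the new key is Bb.
Degree 1 carries a major triad in major keys, so the destination is Bb major.
Check: the diatonic triads of Bb major are Bb (I), Cm (ii), Dm (iii), Eb (IV), F (V), Gm (vi), Adim (vii°) — Bb major is indeed I.

Bb major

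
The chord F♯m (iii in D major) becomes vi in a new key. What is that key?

A major

The numeral vi denotes a minor triad on scale degree 6. With F♯ on degree 6, the tonic of the new key is A.
Degree 6 carries a minor triad in major keys, so the destination is A major.
Check: the diatonic triads of A major are A (I), Bm (ii), C♯m (iii), D (IV), E (V), F♯m (vi), G♯dim (vii°) — F♯m is indeed vi.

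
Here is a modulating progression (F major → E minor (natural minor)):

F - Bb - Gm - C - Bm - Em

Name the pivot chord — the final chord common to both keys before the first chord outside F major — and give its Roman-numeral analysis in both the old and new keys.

Chords diatonic to F major: F, Gm, Am, Bb, C, Dm, Edim.
Reading the progression, the first chord not in that set is Bm, so the modulation leaves F major there.
The chord immediately before Bm is C, which is diatonic to both keys: V in F major and VI in E minor.

C — V in F major, VI in E minor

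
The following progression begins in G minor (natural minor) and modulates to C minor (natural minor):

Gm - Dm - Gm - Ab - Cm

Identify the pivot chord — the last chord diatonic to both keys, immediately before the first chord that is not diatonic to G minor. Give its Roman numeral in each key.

Chords diatonic to G minor: Gm, Adim, Bb, Cm, Dm, Eb, F.
Reading the progression, the first chord not in that set is Ab, so the modulation leaves G minor there.
The chord immediately before Ab is Gm, which is diatonic to both keys: i in G minor and v in C minor.

Gm — i in G minor, v in C minor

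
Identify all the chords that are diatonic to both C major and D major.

Triads in C major: C (I), Dm (ii), Em (iii), F (IV), G (V), Am (vi), Bdim (vii°).
Triads in D major: D (I), Em (ii), F#m (iii), G (IV), A (V), Bm (vi), C#dim (vii°).
Shared triads with their functions: Em (iii in C major, ii in D major); G (V in C major, IV in D major).

Em, G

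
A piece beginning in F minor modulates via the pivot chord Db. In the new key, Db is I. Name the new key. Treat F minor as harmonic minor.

The numeral I denotes a major triad on scale degree 1. With Db on degree 1, the tonic of the new key is Db.
Degree 1 carries a major triad in major keys, so the destination is Db major.
Check: the diatonic triads of Db major are Db (I), Ebm (ii), Fm (iii), Gb (IV), Ab (V), Bbm (vi), Cdim (vii°) — Db is indeed I.

Db major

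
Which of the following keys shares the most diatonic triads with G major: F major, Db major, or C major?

Triads of G major: G major (I), A minor (ii), B minor (iii), C major (IV), D major (V), E minor (vi), F# diminished (vii°).
F major shares 2: Am, C.
Db major shares 0: none.
C major shares 4: G, Am, C, Em.
The most common triads (4) are shared with C major.

C major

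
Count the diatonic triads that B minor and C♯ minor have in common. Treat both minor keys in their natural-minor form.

Diatonic triads of B minor (natural minor): Bm (i), C♯dim (ii°), D (III), Em (iv), F♯m (v), G (VI), A (VII).
Diatonic triads of C♯ minor (natural minor): C♯m (i), D♯dim (ii°), E (III), F♯m (iv), G♯m (v), A (VI), B (VII).
Matching root and quality in both lists: F♯m, A.
That gives 2 common triads.

2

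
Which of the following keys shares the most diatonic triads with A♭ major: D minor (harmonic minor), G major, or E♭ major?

E♭ major

Triads of A♭ major: A♭ (I), B♭m (ii), Cm (iii), D♭ (IV), E♭ (V), Fm (vi), Gdim (vii°).
D minor (harmonic minor) shares 0: none.
G major shares 0: none.
E♭ major shares 4: A♭, Cm, E♭, Fm.
The most common triads (4) are shared with E♭ major.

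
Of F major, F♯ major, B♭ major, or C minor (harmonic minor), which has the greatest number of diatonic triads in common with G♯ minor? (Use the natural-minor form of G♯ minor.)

Triads of G♯ minor (natural minor): G♯m (i), A♯dim (ii°), B (III), C♯m (iv), D♯m (v), E (VI), F♯ (VII).
F major shares 0: none.
F♯ major shares 4: G♯m, B, D♯m, F♯.
B♭ major shares 0: none.
C minor (harmonic minor) shares 0: none.
The most common triads (4) are shared with F♯ major.

F♯ major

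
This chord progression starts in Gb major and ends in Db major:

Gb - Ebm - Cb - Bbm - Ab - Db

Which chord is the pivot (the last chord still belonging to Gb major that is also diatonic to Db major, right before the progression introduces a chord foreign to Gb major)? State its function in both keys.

Bbm — iii in Gb major, vi in Db major

Chords diatonic to Gb major: Gb, Abm, Bbm, Cb, Db, Ebm, Fdim.
Reading the progression, the first chord not in that set is Ab, so the modulation leaves Gb major there.
The chord immediately before Ab is Bbm, which is diatonic to both keys: iii in Gb major and vi in Db major.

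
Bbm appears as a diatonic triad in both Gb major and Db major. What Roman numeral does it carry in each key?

iii in Gb major; vi in Db major

The scale of Gb major is Gb Ab Bb Cb Db Eb F; Bb is degree 3, and the triad built there (Bb-Db-F) is minor, so it is iii.
The scale of Db major is Db Eb F Gb Ab Bb C; Bb is degree 6, and the triad built there (Bb-Db-F) is minor, so it is vi.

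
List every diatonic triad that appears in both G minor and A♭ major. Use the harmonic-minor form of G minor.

Triads in G minor (harmonic minor): Gm (i), Adim (ii°), B♭aug (III+), Cm (iv), D (V), E♭ (VI), F♯dim (vii°).
Triads in A♭ major: A♭ (I), B♭m (ii), Cm (iii), D♭ (IV), E♭ (V), Fm (vi), Gdim (vii°).
Shared triads with their functions: Cm (iv in G minor, iii in A♭ major); E♭ (VI in G minor, V in A♭ major).

Cm, E♭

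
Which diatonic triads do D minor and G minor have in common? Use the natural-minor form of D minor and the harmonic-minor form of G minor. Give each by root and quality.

Gm

Triads in D minor (natural minor): Dm (i), Edim (ii°), F (III), Gm (iv), Am (v), Bb (VI), C (VII).
Triads in G minor (harmonic minor): Gm (i), Adim (ii°), Bbaug (III+), Cm (iv), D (V), Eb (VI), F#dim (vii°).
Shared triads with their functions: Gm (iv in D minor, i in G minor).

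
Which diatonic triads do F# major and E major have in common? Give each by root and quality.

Triads in F# major: F# (I), G#m (ii), A#m (iii), B (IV), C# (V), D#m (vi), E#dim (vii°).
Triads in E major: E (I), F#m (ii), G#m (iii), A (IV), B (V), C#m (vi), D#dim (vii°).
Shared triads with their functions: G#m (ii in F# major, iii in E major); B (IV in F# major, V in E major).

G#m, B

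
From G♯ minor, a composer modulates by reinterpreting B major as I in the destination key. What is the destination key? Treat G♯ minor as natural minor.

B major

The numeral I denotes a major triad on scale degree 1. With B on degree 1, the tonic of the new key is B.
Degree 1 carries a major triad in major keys, so the destination is B major.
Check: the diatonic triads of B major are B (I), C♯m (ii), D♯m (iii), E (IV), F♯ (V), G♯m (vi), A♯dim (vii°) — B major is indeed I.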